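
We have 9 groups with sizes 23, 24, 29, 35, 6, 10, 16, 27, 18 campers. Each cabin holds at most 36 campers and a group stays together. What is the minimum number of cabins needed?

Total = 35 + 29 + 27 + 24 + 23 + 18 + 16 + 10 + 6 = 188 campers.
Lower bound: ⌈188/36⌉ = 6 cabins.
A packing using 6 cabins:
  cabin 1: 35 = 35
  cabin 2: 29 + 6 = 35
  cabin 3: 27 = 27
  cabin 4: 24 + 10 = 34
  cabin 5: 23 = 23
  cabin 6: 18 + 16 = 34
This matches the lower bound, so 6 is optimal.

6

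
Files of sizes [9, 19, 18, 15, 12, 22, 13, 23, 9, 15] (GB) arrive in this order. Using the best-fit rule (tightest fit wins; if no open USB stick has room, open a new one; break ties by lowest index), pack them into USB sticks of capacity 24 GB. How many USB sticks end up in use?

  9 → USB stick 1 (new)  [load 9/24]
  19 → USB stick 2 (new)  [load 19/24]
  18 → USB stick 3 (new)  [load 18/24]
  15 → USB stick 1  [load 24/24]
  12 → USB stick 4 (new)  [load 12/24]
  22 → USB stick 5 (new)  [load 22/24]
  13 → USB stick 6 (new)  [load 13/24]
  23 → USB stick 7 (new)  [load 23/24]
  9 → USB stick 6  [load 22/24]
  15 → USB stick 8 (new)  [load 15/24]
8 USB sticks opened.

8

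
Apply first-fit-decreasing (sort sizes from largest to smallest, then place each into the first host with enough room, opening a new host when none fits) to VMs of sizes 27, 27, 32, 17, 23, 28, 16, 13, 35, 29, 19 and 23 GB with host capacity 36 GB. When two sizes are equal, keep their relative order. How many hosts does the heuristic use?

10

Sorted descending: 35, 32, 29, 28, 27, 27, 23, 23, 19, 17, 16, 13.
  35 → host 1 (new)  [load 35/36]
  32 → host 2 (new)  [load 32/36]
  29 → host 3 (new)  [load 29/36]
  28 → host 4 (new)  [load 28/36]
  27 → host 5 (new)  [load 27/36]
  27 → host 6 (new)  [load 27/36]
  23 → host 7 (new)  [load 23/36]
  23 → host 8 (new)  [load 23/36]
  19 → host 9 (new)  [load 19/36]
  17 → host 9  [load 36/36]
  16 → host 10 (new)  [load 16/36]
  13 → host 7  [load 36/36]
10 hosts opened.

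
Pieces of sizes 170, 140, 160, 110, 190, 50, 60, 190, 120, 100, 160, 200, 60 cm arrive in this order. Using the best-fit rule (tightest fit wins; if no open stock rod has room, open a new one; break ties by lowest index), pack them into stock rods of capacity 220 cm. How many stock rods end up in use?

9

  170 → stock rod 1 (new)  [load 170/220]
  140 → stock rod 2 (new)  [load 140/220]
  160 → stock rod 3 (new)  [load 160/220]
  110 → stock rod 4 (new)  [load 110/220]
  190 → stock rod 5 (new)  [load 190/220]
  50 → stock rod 1  [load 220/220]
  60 → stock rod 3  [load 220/220]
  190 → stock rod 6 (new)  [load 190/220]
  120 → stock rod 7 (new)  [load 120/220]
  100 → stock rod 7  [load 220/220]
  160 → stock rod 8 (new)  [load 160/220]
  200 → stock rod 9 (new)  [load 200/220]
  60 → stock rod 8  [load 220/220]
9 stock rods opened.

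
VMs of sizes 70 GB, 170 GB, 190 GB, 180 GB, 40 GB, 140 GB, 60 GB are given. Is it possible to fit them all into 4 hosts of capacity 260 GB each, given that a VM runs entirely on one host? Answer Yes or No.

Yes

A valid assignment using 4 hosts:
  host 1: 190 + 70 = 260
  host 2: 180 + 60 = 240
  host 3: 170 + 40 = 210
  host 4: 140 = 140
Every load is within 260 GB, so 4 hosts suffice.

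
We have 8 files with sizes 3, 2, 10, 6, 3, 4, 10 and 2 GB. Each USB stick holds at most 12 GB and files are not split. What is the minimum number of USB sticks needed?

4

Total = 10 + 10 + 6 + 4 + 3 + 3 + 2 + 2 = 40 GB.
Lower bound: ⌈40/12⌉ = 4 USB sticks.
A packing using 4 USB sticks:
  USB stick 1: 10 + 2 = 12
  USB stick 2: 10 + 2 = 12
  USB stick 3: 6 + 4 = 10
  USB stick 4: 3 + 3 = 6
This matches the lower bound, so 4 is optimal.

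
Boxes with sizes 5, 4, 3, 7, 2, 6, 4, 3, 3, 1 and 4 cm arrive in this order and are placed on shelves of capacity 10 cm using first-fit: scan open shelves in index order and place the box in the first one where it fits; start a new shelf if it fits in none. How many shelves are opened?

  5 → shelf 1 (new)  [load 5/10]
  4 → shelf 1  [load 9/10]
  3 → shelf 2 (new)  [load 3/10]
  7 → shelf 2  [load 10/10]
  2 → shelf 3 (new)  [load 2/10]
  6 → shelf 3  [load 8/10]
  4 → shelf 4 (new)  [load 4/10]
  3 → shelf 4  [load 7/10]
  3 → shelf 4  [load 10/10]
  1 → shelf 1  [load 10/10]
  4 → shelf 5 (new)  [load 4/10]
5 shelves opened.

5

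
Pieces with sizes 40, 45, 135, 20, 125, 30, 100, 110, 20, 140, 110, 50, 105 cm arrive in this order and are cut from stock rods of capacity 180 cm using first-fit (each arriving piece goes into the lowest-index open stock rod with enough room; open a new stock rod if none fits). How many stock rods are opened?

8

  40 → stock rod 1 (new)  [load 40/180]
  45 → stock rod 1  [load 85/180]
  135 → stock rod 2 (new)  [load 135/180]
  20 → stock rod 1  [load 105/180]
  125 → stock rod 3 (new)  [load 125/180]
  30 → stock rod 1  [load 135/180]
  100 → stock rod 4 (new)  [load 100/180]
  110 → stock rod 5 (new)  [load 110/180]
  20 → stock rod 1  [load 155/180]
  140 → stock rod 6 (new)  [load 140/180]
  110 → stock rod 7 (new)  [load 110/180]
  50 → stock rod 3  [load 175/180]
  105 → stock rod 8 (new)  [load 105/180]
8 stock rods opened.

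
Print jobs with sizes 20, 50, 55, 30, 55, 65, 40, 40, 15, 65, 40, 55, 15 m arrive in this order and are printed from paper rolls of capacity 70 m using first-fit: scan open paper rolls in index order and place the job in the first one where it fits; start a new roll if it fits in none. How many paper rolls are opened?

  20 → roll 1 (new)  [load 20/70]
  50 → roll 1  [load 70/70]
  55 → roll 2 (new)  [load 55/70]
  30 → roll 3 (new)  [load 30/70]
  55 → roll 4 (new)  [load 55/70]
  65 → roll 5 (new)  [load 65/70]
  40 → roll 3  [load 70/70]
  40 → roll 6 (new)  [load 40/70]
  15 → roll 2  [load 70/70]
  65 → roll 7 (new)  [load 65/70]
  40 → roll 8 (new)  [load 40/70]
  55 → roll 9 (new)  [load 55/70]
  15 → roll 4  [load 70/70]
9 paper rolls opened.

9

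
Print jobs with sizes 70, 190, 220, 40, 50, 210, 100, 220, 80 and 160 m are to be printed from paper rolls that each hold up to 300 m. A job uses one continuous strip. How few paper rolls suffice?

5

Total = 220 + 220 + 210 + 190 + 160 + 100 + 80 + 70 + 50 + 40 = 1340 m.
Lower bound: ⌈1340/300⌉ = 5 paper rolls.
A packing using 5 paper rolls:
  roll 1: 220 + 80 = 300
  roll 2: 220 + 70 = 290
  roll 3: 210 + 50 + 40 = 300
  roll 4: 190 + 100 = 290
  roll 5: 160 = 160
This matches the lower bound, so 5 is optimal.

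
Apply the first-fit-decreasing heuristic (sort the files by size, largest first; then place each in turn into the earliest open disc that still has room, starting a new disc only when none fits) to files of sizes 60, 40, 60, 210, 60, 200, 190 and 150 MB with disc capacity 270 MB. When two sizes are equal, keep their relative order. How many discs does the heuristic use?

Sorted descending: 210, 200, 190, 150, 60, 60, 60, 40.
  210 → disc 1 (new)  [load 210/270]
  200 → disc 2 (new)  [load 200/270]
  190 → disc 3 (new)  [load 190/270]
  150 → disc 4 (new)  [load 150/270]
  60 → disc 1  [load 270/270]
  60 → disc 2  [load 260/270]
  60 → disc 3  [load 250/270]
  40 → disc 4  [load 190/270]
4 discs opened.

4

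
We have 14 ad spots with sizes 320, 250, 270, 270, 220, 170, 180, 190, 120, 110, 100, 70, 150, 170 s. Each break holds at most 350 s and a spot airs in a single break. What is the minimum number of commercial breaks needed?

Total = 320 + 270 + 270 + 250 + 220 + 190 + 180 + 170 + 170 + 150 + 120 + 110 + 100 + 70 = 2590 s.
Lower bound: ⌈2590/350⌉ = 8 commercial breaks.
A packing using 8 commercial breaks:
  break 1: 320 = 320
  break 2: 270 + 70 = 340
  break 3: 270 = 270
  break 4: 250 + 100 = 350
  break 5: 220 + 120 = 340
  break 6: 190 + 150 = 340
  break 7: 180 + 170 = 350
  break 8: 170 + 110 = 280
This matches the lower bound, so 8 is optimal.

8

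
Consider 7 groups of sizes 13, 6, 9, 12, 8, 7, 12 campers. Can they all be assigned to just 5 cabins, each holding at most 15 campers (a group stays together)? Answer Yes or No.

A valid assignment using 5 cabins:
  cabin 1: 13 = 13
  cabin 2: 12 = 12
  cabin 3: 12 = 12
  cabin 4: 9 + 6 = 15
  cabin 5: 8 + 7 = 15
Every load is within 15 campers, so 5 cabins suffice.

Yes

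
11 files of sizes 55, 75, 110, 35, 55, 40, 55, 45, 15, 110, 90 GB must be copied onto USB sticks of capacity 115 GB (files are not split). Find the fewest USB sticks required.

7

Total = 110 + 110 + 90 + 75 + 55 + 55 + 55 + 45 + 40 + 35 + 15 = 685 GB.
Lower bound: ⌈685/115⌉ = 6 USB sticks.
A packing using 7 USB sticks:
  USB stick 1: 110 = 110
  USB stick 2: 110 = 110
  USB stick 3: 90 + 15 = 105
  USB stick 4: 75 + 40 = 115
  USB stick 5: 55 + 55 = 110
  USB stick 6: 55 + 45 = 100
  USB stick 7: 35 = 35
No arrangement into 6 USB sticks stays within capacity, so 7 is optimal.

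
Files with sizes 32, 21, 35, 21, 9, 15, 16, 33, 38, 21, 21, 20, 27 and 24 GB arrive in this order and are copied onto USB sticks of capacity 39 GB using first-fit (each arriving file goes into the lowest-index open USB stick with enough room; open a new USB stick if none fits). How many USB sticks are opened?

  32 → USB stick 1 (new)  [load 32/39]
  21 → USB stick 2 (new)  [load 21/39]
  35 → USB stick 3 (new)  [load 35/39]
  21 → USB stick 4 (new)  [load 21/39]
  9 → USB stick 2  [load 30/39]
  15 → USB stick 4  [load 36/39]
  16 → USB stick 5 (new)  [load 16/39]
  33 → USB stick 6 (new)  [load 33/39]
  38 → USB stick 7 (new)  [load 38/39]
  21 → USB stick 5  [load 37/39]
  21 → USB stick 8 (new)  [load 21/39]
  20 → USB stick 9 (new)  [load 20/39]
  27 → USB stick 10 (new)  [load 27/39]
  24 → USB stick 11 (new)  [load 24/39]
11 USB sticks opened.

11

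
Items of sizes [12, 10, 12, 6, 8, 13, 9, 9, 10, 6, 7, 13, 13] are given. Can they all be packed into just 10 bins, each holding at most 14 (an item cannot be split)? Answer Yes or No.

Total = 128; ⌈128/14⌉ = 10.
The bound of 10 does not rule out 10, but exhaustive search shows no assignment into 10 bins of capacity 14 exists — the minimum is 11.

No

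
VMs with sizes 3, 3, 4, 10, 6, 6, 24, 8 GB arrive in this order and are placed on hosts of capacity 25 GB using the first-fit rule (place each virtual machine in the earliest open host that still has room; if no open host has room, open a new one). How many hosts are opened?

3

  3 → host 1 (new)  [load 3/25]
  3 → host 1  [load 6/25]
  4 → host 1  [load 10/25]
  10 → host 1  [load 20/25]
  6 → host 2 (new)  [load 6/25]
  6 → host 2  [load 12/25]
  24 → host 3 (new)  [load 24/25]
  8 → host 2  [load 20/25]
3 hosts opened.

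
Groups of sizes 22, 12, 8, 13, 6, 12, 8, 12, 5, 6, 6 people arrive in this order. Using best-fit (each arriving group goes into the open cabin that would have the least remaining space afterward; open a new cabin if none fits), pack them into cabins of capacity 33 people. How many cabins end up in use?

4

  22 → cabin 1 (new)  [load 22/33]
  12 → cabin 2 (new)  [load 12/33]
  8 → cabin 1  [load 30/33]
  13 → cabin 2  [load 25/33]
  6 → cabin 2  [load 31/33]
  12 → cabin 3 (new)  [load 12/33]
  8 → cabin 3  [load 20/33]
  12 → cabin 3  [load 32/33]
  5 → cabin 4 (new)  [load 5/33]
  6 → cabin 4  [load 11/33]
  6 → cabin 4  [load 17/33]
4 cabins opened.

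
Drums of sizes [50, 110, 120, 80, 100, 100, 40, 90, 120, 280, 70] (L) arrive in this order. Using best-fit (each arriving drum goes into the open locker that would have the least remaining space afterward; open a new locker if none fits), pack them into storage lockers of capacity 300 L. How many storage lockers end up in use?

5

  50 → locker 1 (new)  [load 50/300]
  110 → locker 1  [load 160/300]
  120 → locker 1  [load 280/300]
  80 → locker 2 (new)  [load 80/300]
  100 → locker 2  [load 180/300]
  100 → locker 2  [load 280/300]
  40 → locker 3 (new)  [load 40/300]
  90 → locker 3  [load 130/300]
  120 → locker 3  [load 250/300]
  280 → locker 4 (new)  [load 280/300]
  70 → locker 5 (new)  [load 70/300]
5 storage lockers opened.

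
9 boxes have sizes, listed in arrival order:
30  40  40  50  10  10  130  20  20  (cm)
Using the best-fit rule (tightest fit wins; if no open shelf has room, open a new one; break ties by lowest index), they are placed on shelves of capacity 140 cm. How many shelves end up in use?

  30 → shelf 1 (new)  [load 30/140]
  40 → shelf 1  [load 70/140]
  40 → shelf 1  [load 110/140]
  50 → shelf 2 (new)  [load 50/140]
  10 → shelf 1  [load 120/140]
  10 → shelf 1  [load 130/140]
  130 → shelf 3 (new)  [load 130/140]
  20 → shelf 2  [load 70/140]
  20 → shelf 2  [load 90/140]
3 shelves opened.

3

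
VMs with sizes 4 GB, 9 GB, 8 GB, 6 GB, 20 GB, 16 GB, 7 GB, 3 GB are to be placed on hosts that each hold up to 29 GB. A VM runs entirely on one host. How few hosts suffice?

Total = 20 + 16 + 9 + 8 + 7 + 6 + 4 + 3 = 73 GB.
Lower bound: ⌈73/29⌉ = 3 hosts.
A packing using 3 hosts:
  host 1: 20 + 9 = 29
  host 2: 16 + 8 + 4 = 28
  host 3: 7 + 6 + 3 = 16
This matches the lower bound, so 3 is optimal.

3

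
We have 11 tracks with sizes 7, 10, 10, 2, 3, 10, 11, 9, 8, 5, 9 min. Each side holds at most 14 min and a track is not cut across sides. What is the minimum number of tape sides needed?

8

Total = 11 + 10 + 10 + 10 + 9 + 9 + 8 + 7 + 5 + 3 + 2 = 84 min.
Lower bound: ⌈84/14⌉ = 6 tape sides.
Also, 7 tracks each exceed 7 min, and no two of those can share a side, so at least 7 tape sides are needed.
A packing using 8 tape sides:
  side 1: 11 + 3 = 14
  side 2: 10 + 2 = 12
  side 3: 10 = 10
  side 4: 10 = 10
  side 5: 9 + 5 = 14
  side 6: 9 = 9
  side 7: 8 = 8
  side 8: 7 = 7
No arrangement into 7 tape sides stays within capacity, so 8 is optimal.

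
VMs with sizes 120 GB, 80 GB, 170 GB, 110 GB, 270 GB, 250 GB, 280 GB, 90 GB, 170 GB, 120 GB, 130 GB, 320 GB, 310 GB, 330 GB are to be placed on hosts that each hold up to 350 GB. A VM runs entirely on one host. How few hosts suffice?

Total = 330 + 320 + 310 + 280 + 270 + 250 + 170 + 170 + 130 + 120 + 120 + 110 + 90 + 80 = 2750 GB.
Lower bound: ⌈2750/350⌉ = 8 hosts.
A packing using 9 hosts:
  host 1: 330 = 330
  host 2: 320 = 320
  host 3: 310 = 310
  host 4: 280 = 280
  host 5: 270 + 80 = 350
  host 6: 250 + 90 = 340
  host 7: 170 + 170 = 340
  host 8: 130 + 120 = 250
  host 9: 120 + 110 = 230
No arrangement into 8 hosts stays within capacity, so 9 is optimal.

9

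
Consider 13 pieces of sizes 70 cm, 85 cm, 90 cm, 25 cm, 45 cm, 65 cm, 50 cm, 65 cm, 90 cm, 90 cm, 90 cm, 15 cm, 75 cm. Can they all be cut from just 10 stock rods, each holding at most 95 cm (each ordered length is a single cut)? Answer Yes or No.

Yes

A valid assignment using 10 stock rods:
  stock rod 1: 90 = 90
  stock rod 2: 90 = 90
  stock rod 3: 90 = 90
  stock rod 4: 90 = 90
  stock rod 5: 85 = 85
  stock rod 6: 75 + 15 = 90
  stock rod 7: 70 + 25 = 95
  stock rod 8: 65 = 65
  stock rod 9: 65 = 65
  stock rod 10: 50 + 45 = 95
Every load is within 95 cm, so 10 stock rods suffice.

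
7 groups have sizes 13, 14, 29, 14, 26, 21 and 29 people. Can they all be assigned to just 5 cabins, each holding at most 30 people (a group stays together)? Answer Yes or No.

No

Total = 146 people; ⌈146/30⌉ = 5.
The bound of 5 does not rule out 5, but exhaustive search shows no assignment into 5 cabins of capacity 30 people exists — the minimum is 6.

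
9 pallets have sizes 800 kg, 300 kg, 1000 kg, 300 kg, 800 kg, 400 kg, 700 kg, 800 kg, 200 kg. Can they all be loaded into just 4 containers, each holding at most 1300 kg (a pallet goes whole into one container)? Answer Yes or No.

Total = 5300 kg; ⌈5300/1300⌉ = 5.
At least 5 containers are required, but only 4 are allowed.

No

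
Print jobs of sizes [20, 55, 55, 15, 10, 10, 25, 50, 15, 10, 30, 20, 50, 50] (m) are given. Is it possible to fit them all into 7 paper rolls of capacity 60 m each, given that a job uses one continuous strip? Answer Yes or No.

No

Total = 415 m; ⌈415/60⌉ = 7.
The bound of 7 does not rule out 7, but exhaustive search shows no assignment into 7 paper rolls of capacity 60 m exists — the minimum is 8.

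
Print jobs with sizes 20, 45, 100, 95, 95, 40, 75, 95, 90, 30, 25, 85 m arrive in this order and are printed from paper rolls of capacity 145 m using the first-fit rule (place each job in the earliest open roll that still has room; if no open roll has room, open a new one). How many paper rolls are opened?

8

  20 → roll 1 (new)  [load 20/145]
  45 → roll 1  [load 65/145]
  100 → roll 2 (new)  [load 100/145]
  95 → roll 3 (new)  [load 95/145]
  95 → roll 4 (new)  [load 95/145]
  40 → roll 1  [load 105/145]
  75 → roll 5 (new)  [load 75/145]
  95 → roll 6 (new)  [load 95/145]
  90 → roll 7 (new)  [load 90/145]
  30 → roll 1  [load 135/145]
  25 → roll 2  [load 125/145]
  85 → roll 8 (new)  [load 85/145]
8 paper rolls opened.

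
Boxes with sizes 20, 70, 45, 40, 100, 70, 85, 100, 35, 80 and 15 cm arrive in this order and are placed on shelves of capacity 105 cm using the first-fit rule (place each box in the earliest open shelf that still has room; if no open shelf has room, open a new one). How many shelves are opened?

  20 → shelf 1 (new)  [load 20/105]
  70 → shelf 1  [load 90/105]
  45 → shelf 2 (new)  [load 45/105]
  40 → shelf 2  [load 85/105]
  100 → shelf 3 (new)  [load 100/105]
  70 → shelf 4 (new)  [load 70/105]
  85 → shelf 5 (new)  [load 85/105]
  100 → shelf 6 (new)  [load 100/105]
  35 → shelf 4  [load 105/105]
  80 → shelf 7 (new)  [load 80/105]
  15 → shelf 1  [load 105/105]
7 shelves opened.

7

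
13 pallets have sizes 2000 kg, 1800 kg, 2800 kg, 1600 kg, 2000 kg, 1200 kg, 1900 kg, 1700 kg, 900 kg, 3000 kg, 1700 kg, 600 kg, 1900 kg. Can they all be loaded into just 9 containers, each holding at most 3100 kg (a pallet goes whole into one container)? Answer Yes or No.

Total = 23100 kg; ⌈23100/3100⌉ = 8.
10 pallets each exceed half the capacity and cannot share a container, forcing at least 10 containers.
At least 10 containers are required, but only 9 are allowed.

No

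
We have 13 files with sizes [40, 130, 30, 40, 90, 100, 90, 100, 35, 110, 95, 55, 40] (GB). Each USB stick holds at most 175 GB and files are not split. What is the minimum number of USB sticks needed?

7

Total = 130 + 110 + 100 + 100 + 95 + 90 + 90 + 55 + 40 + 40 + 40 + 35 + 30 = 955 GB.
Lower bound: ⌈955/175⌉ = 6 USB sticks.
Also, 7 files each exceed 175/2 GB, and no two of those can share a USB stick, so at least 7 USB sticks are needed.
A packing using 7 USB sticks:
  USB stick 1: 130 + 40 = 170
  USB stick 2: 110 + 55 = 165
  USB stick 3: 100 + 40 + 35 = 175
  USB stick 4: 100 + 40 + 30 = 170
  USB stick 5: 95 = 95
  USB stick 6: 90 = 90
  USB stick 7: 90 = 90
This matches the lower bound, so 7 is optimal.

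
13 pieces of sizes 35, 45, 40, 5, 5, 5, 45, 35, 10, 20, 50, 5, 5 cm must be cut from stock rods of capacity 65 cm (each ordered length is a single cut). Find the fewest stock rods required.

6

Total = 50 + 45 + 45 + 40 + 35 + 35 + 20 + 10 + 5 + 5 + 5 + 5 + 5 = 305 cm.
Lower bound: ⌈305/65⌉ = 5 stock rods.
Also, 6 pieces each exceed 65/2 cm, and no two of those can share a stock rod, so at least 6 stock rods are needed.
A packing using 6 stock rods:
  stock rod 1: 50 + 10 + 5 = 65
  stock rod 2: 45 + 20 = 65
  stock rod 3: 45 + 5 + 5 + 5 + 5 = 65
  stock rod 4: 40 = 40
  stock rod 5: 35 = 35
  stock rod 6: 35 = 35
This matches the lower bound, so 6 is optimal.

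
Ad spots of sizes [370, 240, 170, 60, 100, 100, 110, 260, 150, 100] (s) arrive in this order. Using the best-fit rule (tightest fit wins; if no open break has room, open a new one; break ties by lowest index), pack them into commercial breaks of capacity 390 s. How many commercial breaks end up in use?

  370 → break 1 (new)  [load 370/390]
  240 → break 2 (new)  [load 240/390]
  170 → break 3 (new)  [load 170/390]
  60 → break 2  [load 300/390]
  100 → break 3  [load 270/390]
  100 → break 3  [load 370/390]
  110 → break 4 (new)  [load 110/390]
  260 → break 4  [load 370/390]
  150 → break 5 (new)  [load 150/390]
  100 → break 5  [load 250/390]
5 commercial breaks opened.

5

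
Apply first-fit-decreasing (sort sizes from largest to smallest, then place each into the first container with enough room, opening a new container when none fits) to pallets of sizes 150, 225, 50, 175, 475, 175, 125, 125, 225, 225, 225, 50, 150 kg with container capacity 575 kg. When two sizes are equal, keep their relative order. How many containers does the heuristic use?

5

Sorted descending: 475, 225, 225, 225, 225, 175, 175, 150, 150, 125, 125, 50, 50.
  475 → container 1 (new)  [load 475/575]
  225 → container 2 (new)  [load 225/575]
  225 → container 2  [load 450/575]
  225 → container 3 (new)  [load 225/575]
  225 → container 3  [load 450/575]
  175 → container 4 (new)  [load 175/575]
  175 → container 4  [load 350/575]
  150 → container 4  [load 500/575]
  150 → container 5 (new)  [load 150/575]
  125 → container 2  [load 575/575]
  125 → container 3  [load 575/575]
  50 → container 1  [load 525/575]
  50 → container 1  [load 575/575]
5 containers opened.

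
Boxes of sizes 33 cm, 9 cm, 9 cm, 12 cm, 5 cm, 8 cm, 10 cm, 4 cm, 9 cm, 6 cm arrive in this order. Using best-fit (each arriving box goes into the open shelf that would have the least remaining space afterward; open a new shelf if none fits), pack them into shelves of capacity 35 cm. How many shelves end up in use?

  33 → shelf 1 (new)  [load 33/35]
  9 → shelf 2 (new)  [load 9/35]
  9 → shelf 2  [load 18/35]
  12 → shelf 2  [load 30/35]
  5 → shelf 2  [load 35/35]
  8 → shelf 3 (new)  [load 8/35]
  10 → shelf 3  [load 18/35]
  4 → shelf 3  [load 22/35]
  9 → shelf 3  [load 31/35]
  6 → shelf 4 (new)  [load 6/35]
4 shelves opened.

4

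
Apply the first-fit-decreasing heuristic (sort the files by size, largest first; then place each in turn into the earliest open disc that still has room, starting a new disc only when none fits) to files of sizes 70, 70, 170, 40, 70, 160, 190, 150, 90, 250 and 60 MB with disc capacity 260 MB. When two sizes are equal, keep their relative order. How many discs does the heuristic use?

6

Sorted descending: 250, 190, 170, 160, 150, 90, 70, 70, 70, 60, 40.
  250 → disc 1 (new)  [load 250/260]
  190 → disc 2 (new)  [load 190/260]
  170 → disc 3 (new)  [load 170/260]
  160 → disc 4 (new)  [load 160/260]
  150 → disc 5 (new)  [load 150/260]
  90 → disc 3  [load 260/260]
  70 → disc 2  [load 260/260]
  70 → disc 4  [load 230/260]
  70 → disc 5  [load 220/260]
  60 → disc 6 (new)  [load 60/260]
  40 → disc 5  [load 260/260]
6 discs opened.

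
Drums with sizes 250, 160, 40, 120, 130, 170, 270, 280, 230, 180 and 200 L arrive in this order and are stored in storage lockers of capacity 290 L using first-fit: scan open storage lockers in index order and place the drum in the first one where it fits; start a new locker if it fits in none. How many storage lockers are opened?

  250 → locker 1 (new)  [load 250/290]
  160 → locker 2 (new)  [load 160/290]
  40 → locker 1  [load 290/290]
  120 → locker 2  [load 280/290]
  130 → locker 3 (new)  [load 130/290]
  170 → locker 4 (new)  [load 170/290]
  270 → locker 5 (new)  [load 270/290]
  280 → locker 6 (new)  [load 280/290]
  230 → locker 7 (new)  [load 230/290]
  180 → locker 8 (new)  [load 180/290]
  200 → locker 9 (new)  [load 200/290]
9 storage lockers opened.

9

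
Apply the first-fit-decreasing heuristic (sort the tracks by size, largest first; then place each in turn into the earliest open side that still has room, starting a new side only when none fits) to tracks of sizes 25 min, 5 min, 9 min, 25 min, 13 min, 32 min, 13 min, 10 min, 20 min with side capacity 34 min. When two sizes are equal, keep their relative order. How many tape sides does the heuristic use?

Sorted descending: 32, 25, 25, 20, 13, 13, 10, 9, 5.
  32 → side 1 (new)  [load 32/34]
  25 → side 2 (new)  [load 25/34]
  25 → side 3 (new)  [load 25/34]
  20 → side 4 (new)  [load 20/34]
  13 → side 4  [load 33/34]
  13 → side 5 (new)  [load 13/34]
  10 → side 5  [load 23/34]
  9 → side 2  [load 34/34]
  5 → side 3  [load 30/34]
5 tape sides opened.

5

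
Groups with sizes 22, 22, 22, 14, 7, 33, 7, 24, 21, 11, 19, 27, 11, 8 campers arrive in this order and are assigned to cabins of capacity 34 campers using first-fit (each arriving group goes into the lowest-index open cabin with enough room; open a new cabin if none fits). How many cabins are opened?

8

  22 → cabin 1 (new)  [load 22/34]
  22 → cabin 2 (new)  [load 22/34]
  22 → cabin 3 (new)  [load 22/34]
  14 → cabin 4 (new)  [load 14/34]
  7 → cabin 1  [load 29/34]
  33 → cabin 5 (new)  [load 33/34]
  7 → cabin 2  [load 29/34]
  24 → cabin 6 (new)  [load 24/34]
  21 → cabin 7 (new)  [load 21/34]
  11 → cabin 3  [load 33/34]
  19 → cabin 4  [load 33/34]
  27 → cabin 8 (new)  [load 27/34]
  11 → cabin 7  [load 32/34]
  8 → cabin 6  [load 32/34]
8 cabins opened.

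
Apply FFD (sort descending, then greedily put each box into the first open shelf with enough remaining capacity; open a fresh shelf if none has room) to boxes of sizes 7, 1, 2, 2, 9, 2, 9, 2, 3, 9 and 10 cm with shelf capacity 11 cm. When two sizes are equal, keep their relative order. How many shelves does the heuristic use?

Sorted descending: 10, 9, 9, 9, 7, 3, 2, 2, 2, 2, 1.
  10 → shelf 1 (new)  [load 10/11]
  9 → shelf 2 (new)  [load 9/11]
  9 → shelf 3 (new)  [load 9/11]
  9 → shelf 4 (new)  [load 9/11]
  7 → shelf 5 (new)  [load 7/11]
  3 → shelf 5  [load 10/11]
  2 → shelf 2  [load 11/11]
  2 → shelf 3  [load 11/11]
  2 → shelf 4  [load 11/11]
  2 → shelf 6 (new)  [load 2/11]
  1 → shelf 1  [load 11/11]
6 shelves opened.

6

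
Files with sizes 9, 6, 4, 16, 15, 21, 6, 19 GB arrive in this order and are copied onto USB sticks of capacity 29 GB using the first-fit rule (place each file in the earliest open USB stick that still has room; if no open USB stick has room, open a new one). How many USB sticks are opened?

5

  9 → USB stick 1 (new)  [load 9/29]
  6 → USB stick 1  [load 15/29]
  4 → USB stick 1  [load 19/29]
  16 → USB stick 2 (new)  [load 16/29]
  15 → USB stick 3 (new)  [load 15/29]
  21 → USB stick 4 (new)  [load 21/29]
  6 → USB stick 1  [load 25/29]
  19 → USB stick 5 (new)  [load 19/29]
5 USB sticks opened.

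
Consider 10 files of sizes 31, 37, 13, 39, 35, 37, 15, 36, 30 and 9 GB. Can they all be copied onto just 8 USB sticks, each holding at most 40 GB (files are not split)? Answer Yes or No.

A valid assignment using 8 USB sticks:
  USB stick 1: 39 = 39
  USB stick 2: 37 = 37
  USB stick 3: 37 = 37
  USB stick 4: 36 = 36
  USB stick 5: 35 = 35
  USB stick 6: 31 + 9 = 40
  USB stick 7: 30 = 30
  USB stick 8: 15 + 13 = 28
Every load is within 40 GB, so 8 USB sticks suffice.

Yes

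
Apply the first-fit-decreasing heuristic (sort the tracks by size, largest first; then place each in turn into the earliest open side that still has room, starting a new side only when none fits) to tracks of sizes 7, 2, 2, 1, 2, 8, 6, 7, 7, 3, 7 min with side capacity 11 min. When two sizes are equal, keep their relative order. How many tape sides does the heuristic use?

Sorted descending: 8, 7, 7, 7, 7, 6, 3, 2, 2, 2, 1.
  8 → side 1 (new)  [load 8/11]
  7 → side 2 (new)  [load 7/11]
  7 → side 3 (new)  [load 7/11]
  7 → side 4 (new)  [load 7/11]
  7 → side 5 (new)  [load 7/11]
  6 → side 6 (new)  [load 6/11]
  3 → side 1  [load 11/11]
  2 → side 2  [load 9/11]
  2 → side 2  [load 11/11]
  2 → side 3  [load 9/11]
  1 → side 3  [load 10/11]
6 tape sides opened.

6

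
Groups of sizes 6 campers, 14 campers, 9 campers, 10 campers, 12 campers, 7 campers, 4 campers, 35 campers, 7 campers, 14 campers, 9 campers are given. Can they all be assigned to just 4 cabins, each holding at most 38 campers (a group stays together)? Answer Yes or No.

Yes

A valid assignment using 4 cabins:
  cabin 1: 35 = 35
  cabin 2: 14 + 14 + 10 = 38
  cabin 3: 12 + 9 + 9 + 7 = 37
  cabin 4: 7 + 6 + 4 = 17
Every load is within 38 campers, so 4 cabins suffice.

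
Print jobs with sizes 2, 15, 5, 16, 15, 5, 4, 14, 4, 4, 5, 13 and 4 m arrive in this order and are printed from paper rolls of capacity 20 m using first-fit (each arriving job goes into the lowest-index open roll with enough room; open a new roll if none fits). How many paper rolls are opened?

  2 → roll 1 (new)  [load 2/20]
  15 → roll 1  [load 17/20]
  5 → roll 2 (new)  [load 5/20]
  16 → roll 3 (new)  [load 16/20]
  15 → roll 2  [load 20/20]
  5 → roll 4 (new)  [load 5/20]
  4 → roll 3  [load 20/20]
  14 → roll 4  [load 19/20]
  4 → roll 5 (new)  [load 4/20]
  4 → roll 5  [load 8/20]
  5 → roll 5  [load 13/20]
  13 → roll 6 (new)  [load 13/20]
  4 → roll 5  [load 17/20]
6 paper rolls opened.

6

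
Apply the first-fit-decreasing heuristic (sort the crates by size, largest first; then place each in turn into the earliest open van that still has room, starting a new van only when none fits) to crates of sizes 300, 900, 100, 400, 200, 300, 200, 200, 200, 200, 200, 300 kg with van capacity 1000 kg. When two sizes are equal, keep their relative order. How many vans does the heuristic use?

4

Sorted descending: 900, 400, 300, 300, 300, 200, 200, 200, 200, 200, 200, 100.
  900 → van 1 (new)  [load 900/1000]
  400 → van 2 (new)  [load 400/1000]
  300 → van 2  [load 700/1000]
  300 → van 2  [load 1000/1000]
  300 → van 3 (new)  [load 300/1000]
  200 → van 3  [load 500/1000]
  200 → van 3  [load 700/1000]
  200 → van 3  [load 900/1000]
  200 → van 4 (new)  [load 200/1000]
  200 → van 4  [load 400/1000]
  200 → van 4  [load 600/1000]
  100 → van 1  [load 1000/1000]
4 vans opened.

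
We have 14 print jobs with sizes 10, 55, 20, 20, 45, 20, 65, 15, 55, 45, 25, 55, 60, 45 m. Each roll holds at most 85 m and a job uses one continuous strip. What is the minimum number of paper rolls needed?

8

Total = 65 + 60 + 55 + 55 + 55 + 45 + 45 + 45 + 25 + 20 + 20 + 20 + 15 + 10 = 535 m.
Lower bound: ⌈535/85⌉ = 7 paper rolls.
Also, 8 print jobs each exceed 85/2 m, and no two of those can share a roll, so at least 8 paper rolls are needed.
A packing using 8 paper rolls:
  roll 1: 65 + 20 = 85
  roll 2: 60 + 25 = 85
  roll 3: 55 + 20 + 10 = 85
  roll 4: 55 + 20 = 75
  roll 5: 55 + 15 = 70
  roll 6: 45 = 45
  roll 7: 45 = 45
  roll 8: 45 = 45
This matches the lower bound, so 8 is optimal.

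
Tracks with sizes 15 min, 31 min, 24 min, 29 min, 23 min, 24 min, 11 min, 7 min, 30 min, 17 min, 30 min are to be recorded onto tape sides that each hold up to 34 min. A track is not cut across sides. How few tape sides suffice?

8

Total = 31 + 30 + 30 + 29 + 24 + 24 + 23 + 17 + 15 + 11 + 7 = 241 min.
Lower bound: ⌈241/34⌉ = 8 tape sides.
A packing using 8 tape sides:
  side 1: 31 = 31
  side 2: 30 = 30
  side 3: 30 = 30
  side 4: 29 = 29
  side 5: 24 + 7 = 31
  side 6: 24 = 24
  side 7: 23 + 11 = 34
  side 8: 17 + 15 = 32
This matches the lower bound, so 8 is optimal.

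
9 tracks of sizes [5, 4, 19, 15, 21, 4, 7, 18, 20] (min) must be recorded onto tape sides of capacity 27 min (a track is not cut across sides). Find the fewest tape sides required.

5

Total = 21 + 20 + 19 + 18 + 15 + 7 + 5 + 4 + 4 = 113 min.
Lower bound: ⌈113/27⌉ = 5 tape sides.
A packing using 5 tape sides:
  side 1: 21 + 5 = 26
  side 2: 20 + 7 = 27
  side 3: 19 + 4 + 4 = 27
  side 4: 18 = 18
  side 5: 15 = 15
This matches the lower bound, so 5 is optimal.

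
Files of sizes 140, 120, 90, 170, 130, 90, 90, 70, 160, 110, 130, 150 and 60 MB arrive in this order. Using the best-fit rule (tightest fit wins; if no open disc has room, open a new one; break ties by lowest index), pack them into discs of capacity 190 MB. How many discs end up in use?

10

  140 → disc 1 (new)  [load 140/190]
  120 → disc 2 (new)  [load 120/190]
  90 → disc 3 (new)  [load 90/190]
  170 → disc 4 (new)  [load 170/190]
  130 → disc 5 (new)  [load 130/190]
  90 → disc 3  [load 180/190]
  90 → disc 6 (new)  [load 90/190]
  70 → disc 2  [load 190/190]
  160 → disc 7 (new)  [load 160/190]
  110 → disc 8 (new)  [load 110/190]
  130 → disc 9 (new)  [load 130/190]
  150 → disc 10 (new)  [load 150/190]
  60 → disc 5  [load 190/190]
10 discs opened.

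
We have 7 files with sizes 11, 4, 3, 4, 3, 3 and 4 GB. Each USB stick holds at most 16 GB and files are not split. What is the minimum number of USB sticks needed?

Total = 11 + 4 + 4 + 4 + 3 + 3 + 3 = 32 GB.
Lower bound: ⌈32/16⌉ = 2 USB sticks.
A packing using 3 USB sticks:
  USB stick 1: 11 + 4 = 15
  USB stick 2: 4 + 4 + 3 + 3 = 14
  USB stick 3: 3 = 3
No arrangement into 2 USB sticks stays within capacity, so 3 is optimal.

3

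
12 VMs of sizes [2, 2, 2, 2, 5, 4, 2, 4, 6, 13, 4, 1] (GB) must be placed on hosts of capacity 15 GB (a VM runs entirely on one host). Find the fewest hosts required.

4

Total = 13 + 6 + 5 + 4 + 4 + 4 + 2 + 2 + 2 + 2 + 2 + 1 = 47 GB.
Lower bound: ⌈47/15⌉ = 4 hosts.
A packing using 4 hosts:
  host 1: 13 + 2 = 15
  host 2: 6 + 5 + 4 = 15
  host 3: 4 + 4 + 2 + 2 + 2 + 1 = 15
  host 4: 2 = 2
This matches the lower bound, so 4 is optimal.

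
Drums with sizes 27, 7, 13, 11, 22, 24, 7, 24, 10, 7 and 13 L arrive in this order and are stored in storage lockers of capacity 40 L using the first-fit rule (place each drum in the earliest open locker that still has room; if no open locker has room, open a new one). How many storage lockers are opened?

5

  27 → locker 1 (new)  [load 27/40]
  7 → locker 1  [load 34/40]
  13 → locker 2 (new)  [load 13/40]
  11 → locker 2  [load 24/40]
  22 → locker 3 (new)  [load 22/40]
  24 → locker 4 (new)  [load 24/40]
  7 → locker 2  [load 31/40]
  24 → locker 5 (new)  [load 24/40]
  10 → locker 3  [load 32/40]
  7 → locker 2  [load 38/40]
  13 → locker 4  [load 37/40]
5 storage lockers opened.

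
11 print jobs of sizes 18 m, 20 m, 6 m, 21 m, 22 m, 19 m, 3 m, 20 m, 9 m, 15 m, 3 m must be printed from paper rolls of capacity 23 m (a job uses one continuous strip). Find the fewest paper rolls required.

8

Total = 22 + 21 + 20 + 20 + 19 + 18 + 15 + 9 + 6 + 3 + 3 = 156 m.
Lower bound: ⌈156/23⌉ = 7 paper rolls.
A packing using 8 paper rolls:
  roll 1: 22 = 22
  roll 2: 21 = 21
  roll 3: 20 + 3 = 23
  roll 4: 20 + 3 = 23
  roll 5: 19 = 19
  roll 6: 18 = 18
  roll 7: 15 + 6 = 21
  roll 8: 9 = 9
No arrangement into 7 paper rolls stays within capacity, so 8 is optimal.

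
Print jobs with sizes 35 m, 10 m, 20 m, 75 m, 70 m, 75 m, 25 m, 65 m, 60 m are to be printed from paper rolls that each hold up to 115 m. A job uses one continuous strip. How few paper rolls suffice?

5

Total = 75 + 75 + 70 + 65 + 60 + 35 + 25 + 20 + 10 = 435 m.
Lower bound: ⌈435/115⌉ = 4 paper rolls.
Also, 5 print jobs each exceed 115/2 m, and no two of those can share a roll, so at least 5 paper rolls are needed.
A packing using 5 paper rolls:
  roll 1: 75 + 35 = 110
  roll 2: 75 + 25 + 10 = 110
  roll 3: 70 + 20 = 90
  roll 4: 65 = 65
  roll 5: 60 = 60
This matches the lower bound, so 5 is optimal.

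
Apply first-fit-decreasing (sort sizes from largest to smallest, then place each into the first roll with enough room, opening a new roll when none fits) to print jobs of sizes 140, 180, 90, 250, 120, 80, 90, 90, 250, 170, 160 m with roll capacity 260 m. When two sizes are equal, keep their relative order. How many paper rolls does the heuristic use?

7

Sorted descending: 250, 250, 180, 170, 160, 140, 120, 90, 90, 90, 80.
  250 → roll 1 (new)  [load 250/260]
  250 → roll 2 (new)  [load 250/260]
  180 → roll 3 (new)  [load 180/260]
  170 → roll 4 (new)  [load 170/260]
  160 → roll 5 (new)  [load 160/260]
  140 → roll 6 (new)  [load 140/260]
  120 → roll 6  [load 260/260]
  90 → roll 4  [load 260/260]
  90 → roll 5  [load 250/260]
  90 → roll 7 (new)  [load 90/260]
  80 → roll 3  [load 260/260]
7 paper rolls opened.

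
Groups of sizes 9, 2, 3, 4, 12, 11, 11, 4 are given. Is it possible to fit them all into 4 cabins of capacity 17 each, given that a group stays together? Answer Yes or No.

Yes

A valid assignment using 4 cabins:
  cabin 1: 12 + 4 = 16
  cabin 2: 11 + 4 + 2 = 17
  cabin 3: 11 + 3 = 14
  cabin 4: 9 = 9
Every load is within 17, so 4 cabins suffice.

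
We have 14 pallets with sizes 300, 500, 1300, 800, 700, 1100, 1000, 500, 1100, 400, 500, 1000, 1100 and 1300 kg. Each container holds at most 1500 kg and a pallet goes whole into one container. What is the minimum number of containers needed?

9

Total = 1300 + 1300 + 1100 + 1100 + 1100 + 1000 + 1000 + 800 + 700 + 500 + 500 + 500 + 400 + 300 = 11600 kg.
Lower bound: ⌈11600/1500⌉ = 8 containers.
A packing using 9 containers:
  container 1: 1300 = 1300
  container 2: 1300 = 1300
  container 3: 1100 + 400 = 1500
  container 4: 1100 + 300 = 1400
  container 5: 1100 = 1100
  container 6: 1000 + 500 = 1500
  container 7: 1000 + 500 = 1500
  container 8: 800 + 700 = 1500
  container 9: 500 = 500
No arrangement into 8 containers stays within capacity, so 9 is optimal.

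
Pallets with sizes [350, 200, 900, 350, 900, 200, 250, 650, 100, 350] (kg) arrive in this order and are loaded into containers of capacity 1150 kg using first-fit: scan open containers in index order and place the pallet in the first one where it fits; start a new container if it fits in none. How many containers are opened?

4

  350 → container 1 (new)  [load 350/1150]
  200 → container 1  [load 550/1150]
  900 → container 2 (new)  [load 900/1150]
  350 → container 1  [load 900/1150]
  900 → container 3 (new)  [load 900/1150]
  200 → container 1  [load 1100/1150]
  250 → container 2  [load 1150/1150]
  650 → container 4 (new)  [load 650/1150]
  100 → container 3  [load 1000/1150]
  350 → container 4  [load 1000/1150]
4 containers opened.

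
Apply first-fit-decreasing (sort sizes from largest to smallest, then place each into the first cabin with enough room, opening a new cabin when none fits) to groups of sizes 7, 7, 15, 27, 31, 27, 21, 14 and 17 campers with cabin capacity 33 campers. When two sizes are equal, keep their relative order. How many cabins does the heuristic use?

Sorted descending: 31, 27, 27, 21, 17, 15, 14, 7, 7.
  31 → cabin 1 (new)  [load 31/33]
  27 → cabin 2 (new)  [load 27/33]
  27 → cabin 3 (new)  [load 27/33]
  21 → cabin 4 (new)  [load 21/33]
  17 → cabin 5 (new)  [load 17/33]
  15 → cabin 5  [load 32/33]
  14 → cabin 6 (new)  [load 14/33]
  7 → cabin 4  [load 28/33]
  7 → cabin 6  [load 21/33]
6 cabins opened.

6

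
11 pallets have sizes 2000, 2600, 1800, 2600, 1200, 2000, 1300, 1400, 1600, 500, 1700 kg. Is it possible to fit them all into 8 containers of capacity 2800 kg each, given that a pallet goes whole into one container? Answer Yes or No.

Yes

A valid assignment using 8 containers:
  container 1: 2600 = 2600
  container 2: 2600 = 2600
  container 3: 2000 + 500 = 2500
  container 4: 2000 = 2000
  container 5: 1800 = 1800
  container 6: 1700 = 1700
  container 7: 1600 + 1200 = 2800
  container 8: 1400 + 1300 = 2700
Every load is within 2800 kg, so 8 containers suffice.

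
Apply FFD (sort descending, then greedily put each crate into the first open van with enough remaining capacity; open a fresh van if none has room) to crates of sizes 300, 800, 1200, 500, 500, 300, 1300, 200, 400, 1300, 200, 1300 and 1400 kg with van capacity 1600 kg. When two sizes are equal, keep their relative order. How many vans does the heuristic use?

7

Sorted descending: 1400, 1300, 1300, 1300, 1200, 800, 500, 500, 400, 300, 300, 200, 200.
  1400 → van 1 (new)  [load 1400/1600]
  1300 → van 2 (new)  [load 1300/1600]
  1300 → van 3 (new)  [load 1300/1600]
  1300 → van 4 (new)  [load 1300/1600]
  1200 → van 5 (new)  [load 1200/1600]
  800 → van 6 (new)  [load 800/1600]
  500 → van 6  [load 1300/1600]
  500 → van 7 (new)  [load 500/1600]
  400 → van 5  [load 1600/1600]
  300 → van 2  [load 1600/1600]
  300 → van 3  [load 1600/1600]
  200 → van 1  [load 1600/1600]
  200 → van 4  [load 1500/1600]
7 vans opened.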